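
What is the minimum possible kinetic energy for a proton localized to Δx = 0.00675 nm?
113.854 meV

Localizing a particle requires giving it sufficient momentum uncertainty:

1. From uncertainty principle: Δp ≥ ℏ/(2Δx)
   Δp_min = (1.055e-34 J·s) / (2 × 6.750e-12 m)
   Δp_min = 7.812e-24 kg·m/s

2. This momentum uncertainty corresponds to kinetic energy:
   KE ≈ (Δp)²/(2m) = (7.812e-24)²/(2 × 1.673e-27 kg)
   KE = 1.824e-20 J = 113.854 meV

Tighter localization requires more energy.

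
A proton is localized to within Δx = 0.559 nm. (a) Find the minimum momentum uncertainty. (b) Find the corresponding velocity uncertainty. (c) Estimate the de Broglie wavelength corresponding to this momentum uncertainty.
(a) Δp_min = 9.433 × 10^-26 kg·m/s
(b) Δv_min = 56.394 m/s
(c) λ_dB = 7.025 nm

Step-by-step:

(a) From the uncertainty principle:
Δp_min = ℏ/(2Δx) = (1.055e-34 J·s)/(2 × 5.590e-10 m) = 9.433e-26 kg·m/s

(b) The velocity uncertainty:
Δv = Δp/m = (9.433e-26 kg·m/s)/(1.673e-27 kg) = 5.639e+01 m/s = 56.394 m/s

(c) The de Broglie wavelength for this momentum:
λ = h/p = (6.626e-34 J·s)/(9.433e-26 kg·m/s) = 7.025e-09 m = 7.025 nm

Note: The de Broglie wavelength is comparable to the localization size, as expected from wave-particle duality.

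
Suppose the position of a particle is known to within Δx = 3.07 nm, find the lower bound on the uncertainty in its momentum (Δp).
1.718 × 10^-26 kg·m/s

Using the Heisenberg uncertainty principle:
ΔxΔp ≥ ℏ/2

The minimum uncertainty in momentum is:
Δp_min = ℏ/(2Δx)
Δp_min = (1.055e-34 J·s) / (2 × 3.070e-09 m)
Δp_min = 1.718e-26 kg·m/s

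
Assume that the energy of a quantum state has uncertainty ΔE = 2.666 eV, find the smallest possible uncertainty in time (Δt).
123.446 as

Using the energy-time uncertainty principle:
ΔEΔt ≥ ℏ/2

The minimum uncertainty in time is:
Δt_min = ℏ/(2ΔE)
Δt_min = (1.055e-34 J·s) / (2 × 4.271e-19 J)
Δt_min = 1.234e-16 s = 123.446 as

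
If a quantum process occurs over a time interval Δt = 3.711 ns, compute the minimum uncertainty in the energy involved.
88.684 neV

Using the energy-time uncertainty principle:
ΔEΔt ≥ ℏ/2

The minimum uncertainty in energy is:
ΔE_min = ℏ/(2Δt)
ΔE_min = (1.055e-34 J·s) / (2 × 3.711e-09 s)
ΔE_min = 1.421e-26 J = 88.684 neV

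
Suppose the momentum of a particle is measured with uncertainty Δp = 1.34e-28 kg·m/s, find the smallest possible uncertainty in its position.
393.497 nm

Using the Heisenberg uncertainty principle:
ΔxΔp ≥ ℏ/2

The minimum uncertainty in position is:
Δx_min = ℏ/(2Δp)
Δx_min = (1.055e-34 J·s) / (2 × 1.340e-28 kg·m/s)
Δx_min = 3.935e-07 m = 393.497 nm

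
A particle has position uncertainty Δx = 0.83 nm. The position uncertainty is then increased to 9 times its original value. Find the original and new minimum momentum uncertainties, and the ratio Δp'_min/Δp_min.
Original Δp_min = 6.353 × 10^-26 kg·m/s; new Δp'_min = 7.059 × 10^-27 kg·m/s; ratio Δp'_min/Δp_min = 1/9.

From the uncertainty principle ΔxΔp ≥ ℏ/2, the minimum momentum uncertainty is Δp_min = ℏ/(2Δx).

Original (Δx = 0.83 nm = 8.300e-10 m):
Δp_min = (1.055e-34 J·s)/(2 × 8.300e-10 m) = 6.353e-26 kg·m/s

When Δx → 9Δx:
Δp'_min = ℏ/(2 × 9Δx) = (1/9) × ℏ/(2Δx) = (1/9) × Δp_min
Δp'_min = 1/9 × 6.353e-26 kg·m/s = 7.059e-27 kg·m/s

Since Δp_min ∝ 1/Δx, when Δx is increased to 9 times its original value, Δp_min decreases to 1/9 of its original value.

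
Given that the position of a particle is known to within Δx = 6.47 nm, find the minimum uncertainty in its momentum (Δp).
8.150 × 10^-27 kg·m/s

Using the Heisenberg uncertainty principle:
ΔxΔp ≥ ℏ/2

The minimum uncertainty in momentum is:
Δp_min = ℏ/(2Δx)
Δp_min = (1.055e-34 J·s) / (2 × 6.470e-09 m)
Δp_min = 8.150e-27 kg·m/s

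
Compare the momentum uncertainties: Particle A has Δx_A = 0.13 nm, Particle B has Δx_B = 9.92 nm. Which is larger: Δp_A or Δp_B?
Particle A has the larger minimum momentum uncertainty, by a factor of 76.31.

For each particle, the minimum momentum uncertainty is Δp_min = ℏ/(2Δx):

Particle A: Δp_A = ℏ/(2×1.300e-10 m) = 4.056e-25 kg·m/s
Particle B: Δp_B = ℏ/(2×9.920e-09 m) = 5.315e-27 kg·m/s

Ratio: Δp_A/Δp_B = 76.31

Since Δp_min ∝ 1/Δx, the particle with smaller position uncertainty (A) has larger momentum uncertainty.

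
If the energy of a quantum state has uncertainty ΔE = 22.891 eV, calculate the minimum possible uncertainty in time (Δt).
14.377 as

Using the energy-time uncertainty principle:
ΔEΔt ≥ ℏ/2

The minimum uncertainty in time is:
Δt_min = ℏ/(2ΔE)
Δt_min = (1.055e-34 J·s) / (2 × 3.668e-18 J)
Δt_min = 1.438e-17 s = 14.377 as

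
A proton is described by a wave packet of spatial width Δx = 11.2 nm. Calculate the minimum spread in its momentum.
4.708 × 10^-27 kg·m/s

For a wave packet, the spatial width Δx and momentum spread Δp are related by the uncertainty principle:
ΔxΔp ≥ ℏ/2

The minimum momentum spread is:
Δp_min = ℏ/(2Δx)
Δp_min = (1.055e-34 J·s) / (2 × 1.120e-08 m)
Δp_min = 4.708e-27 kg·m/s

A wave packet cannot have both a well-defined position and well-defined momentum.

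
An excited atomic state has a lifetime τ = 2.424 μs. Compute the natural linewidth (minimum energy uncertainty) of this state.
135.770 peV

Using the energy-time uncertainty principle:
ΔEΔt ≥ ℏ/2

The lifetime τ represents the time uncertainty Δt.
The natural linewidth (minimum energy uncertainty) is:

ΔE = ℏ/(2τ)
ΔE = (1.055e-34 J·s) / (2 × 2.424e-06 s)
ΔE = 2.175e-29 J = 135.770 peV

This natural linewidth limits the precision of spectroscopic measurements.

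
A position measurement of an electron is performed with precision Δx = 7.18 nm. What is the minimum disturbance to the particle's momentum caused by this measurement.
7.344 × 10^-27 kg·m/s

The uncertainty principle implies that measuring position disturbs momentum:
ΔxΔp ≥ ℏ/2

When we measure position with precision Δx, we necessarily introduce a momentum uncertainty:
Δp ≥ ℏ/(2Δx)
Δp_min = (1.055e-34 J·s) / (2 × 7.180e-09 m)
Δp_min = 7.344e-27 kg·m/s

The more precisely we measure position, the greater the momentum disturbance.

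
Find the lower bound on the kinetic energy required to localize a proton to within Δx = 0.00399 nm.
325.843 meV

Localizing a particle requires giving it sufficient momentum uncertainty:

1. From uncertainty principle: Δp ≥ ℏ/(2Δx)
   Δp_min = (1.055e-34 J·s) / (2 × 3.990e-12 m)
   Δp_min = 1.322e-23 kg·m/s

2. This momentum uncertainty corresponds to kinetic energy:
   KE ≈ (Δp)²/(2m) = (1.322e-23)²/(2 × 1.673e-27 kg)
   KE = 5.221e-20 J = 325.843 meV

Tighter localization requires more energy.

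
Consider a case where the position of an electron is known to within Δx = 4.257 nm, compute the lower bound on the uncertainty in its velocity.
13.597 km/s

Using the Heisenberg uncertainty principle and Δp = mΔv:
ΔxΔp ≥ ℏ/2
Δx(mΔv) ≥ ℏ/2

The minimum uncertainty in velocity is:
Δv_min = ℏ/(2mΔx)
Δv_min = (1.055e-34 J·s) / (2 × 9.109e-31 kg × 4.257e-09 m)
Δv_min = 1.360e+04 m/s = 13.597 km/s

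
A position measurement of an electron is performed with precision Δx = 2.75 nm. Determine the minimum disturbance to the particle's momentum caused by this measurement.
1.917 × 10^-26 kg·m/s

The uncertainty principle implies that measuring position disturbs momentum:
ΔxΔp ≥ ℏ/2

When we measure position with precision Δx, we necessarily introduce a momentum uncertainty:
Δp ≥ ℏ/(2Δx)
Δp_min = (1.055e-34 J·s) / (2 × 2.750e-09 m)
Δp_min = 1.917e-26 kg·m/s

The more precisely we measure position, the greater the momentum disturbance.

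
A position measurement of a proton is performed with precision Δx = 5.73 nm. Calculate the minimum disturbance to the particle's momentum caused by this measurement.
9.202 × 10^-27 kg·m/s

The uncertainty principle implies that measuring position disturbs momentum:
ΔxΔp ≥ ℏ/2

When we measure position with precision Δx, we necessarily introduce a momentum uncertainty:
Δp ≥ ℏ/(2Δx)
Δp_min = (1.055e-34 J·s) / (2 × 5.730e-09 m)
Δp_min = 9.202e-27 kg·m/s

The more precisely we measure position, the greater the momentum disturbance.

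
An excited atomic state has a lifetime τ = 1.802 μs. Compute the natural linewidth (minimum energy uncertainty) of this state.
182.634 peV

Using the energy-time uncertainty principle:
ΔEΔt ≥ ℏ/2

The lifetime τ represents the time uncertainty Δt.
The natural linewidth (minimum energy uncertainty) is:

ΔE = ℏ/(2τ)
ΔE = (1.055e-34 J·s) / (2 × 1.802e-06 s)
ΔE = 2.926e-29 J = 182.634 peV

This natural linewidth limits the precision of spectroscopic measurements.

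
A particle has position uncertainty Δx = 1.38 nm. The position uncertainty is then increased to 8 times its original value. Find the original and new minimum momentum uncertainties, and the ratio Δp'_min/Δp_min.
Original Δp_min = 3.821 × 10^-26 kg·m/s; new Δp'_min = 4.776 × 10^-27 kg·m/s; ratio Δp'_min/Δp_min = 1/8.

From the uncertainty principle ΔxΔp ≥ ℏ/2, the minimum momentum uncertainty is Δp_min = ℏ/(2Δx).

Original (Δx = 1.38 nm = 1.380e-09 m):
Δp_min = (1.055e-34 J·s)/(2 × 1.380e-09 m) = 3.821e-26 kg·m/s

When Δx → 8Δx:
Δp'_min = ℏ/(2 × 8Δx) = (1/8) × ℏ/(2Δx) = (1/8) × Δp_min
Δp'_min = 1/8 × 3.821e-26 kg·m/s = 4.776e-27 kg·m/s

Since Δp_min ∝ 1/Δx, when Δx is increased to 8 times its original value, Δp_min decreases to 1/8 of its original value.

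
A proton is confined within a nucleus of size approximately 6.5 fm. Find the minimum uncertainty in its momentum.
8.112 × 10^-21 kg·m/s

Using the Heisenberg uncertainty principle:
ΔxΔp ≥ ℏ/2

With Δx ≈ L = 6.500e-15 m (the confinement size):
Δp_min = ℏ/(2Δx)
Δp_min = (1.055e-34 J·s) / (2 × 6.500e-15 m)
Δp_min = 8.112e-21 kg·m/s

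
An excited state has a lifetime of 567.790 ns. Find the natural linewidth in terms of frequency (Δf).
140.153 kHz

Using the energy-time uncertainty principle and E = hf:
ΔEΔt ≥ ℏ/2
hΔf·Δt ≥ ℏ/2

The minimum frequency uncertainty is:
Δf = ℏ/(2hτ) = 1/(4πτ)
Δf = 1/(4π × 5.678e-07 s)
Δf = 1.402e+05 Hz = 140.153 kHz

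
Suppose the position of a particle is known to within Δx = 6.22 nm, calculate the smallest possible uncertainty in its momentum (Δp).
8.477 × 10^-27 kg·m/s

Using the Heisenberg uncertainty principle:
ΔxΔp ≥ ℏ/2

The minimum uncertainty in momentum is:
Δp_min = ℏ/(2Δx)
Δp_min = (1.055e-34 J·s) / (2 × 6.220e-09 m)
Δp_min = 8.477e-27 kg·m/s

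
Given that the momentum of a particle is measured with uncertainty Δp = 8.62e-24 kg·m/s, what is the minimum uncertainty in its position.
6.117 pm

Using the Heisenberg uncertainty principle:
ΔxΔp ≥ ℏ/2

The minimum uncertainty in position is:
Δx_min = ℏ/(2Δp)
Δx_min = (1.055e-34 J·s) / (2 × 8.620e-24 kg·m/s)
Δx_min = 6.117e-12 m = 6.117 pm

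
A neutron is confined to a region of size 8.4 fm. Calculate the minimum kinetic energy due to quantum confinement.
73.417 keV

Using the uncertainty principle:

1. Position uncertainty: Δx ≈ 8.400e-15 m
2. Minimum momentum uncertainty: Δp = ℏ/(2Δx) = 6.277e-21 kg·m/s
3. Minimum kinetic energy:
   KE = (Δp)²/(2m) = (6.277e-21)²/(2 × 1.675e-27 kg)
   KE = 1.176e-14 J = 73.417 keV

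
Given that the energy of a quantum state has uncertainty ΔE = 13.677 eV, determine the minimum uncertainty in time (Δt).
24.063 as

Using the energy-time uncertainty principle:
ΔEΔt ≥ ℏ/2

The minimum uncertainty in time is:
Δt_min = ℏ/(2ΔE)
Δt_min = (1.055e-34 J·s) / (2 × 2.191e-18 J)
Δt_min = 2.406e-17 s = 24.063 as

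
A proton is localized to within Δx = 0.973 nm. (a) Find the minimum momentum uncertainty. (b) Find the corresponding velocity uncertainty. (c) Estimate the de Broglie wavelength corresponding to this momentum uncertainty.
(a) Δp_min = 5.419 × 10^-26 kg·m/s
(b) Δv_min = 32.399 m/s
(c) λ_dB = 12.227 nm

Step-by-step:

(a) From the uncertainty principle:
Δp_min = ℏ/(2Δx) = (1.055e-34 J·s)/(2 × 9.730e-10 m) = 5.419e-26 kg·m/s

(b) The velocity uncertainty:
Δv = Δp/m = (5.419e-26 kg·m/s)/(1.673e-27 kg) = 3.240e+01 m/s = 32.399 m/s

(c) The de Broglie wavelength for this momentum:
λ = h/p = (6.626e-34 J·s)/(5.419e-26 kg·m/s) = 1.223e-08 m = 12.227 nm

Note: The de Broglie wavelength is comparable to the localization size, as expected from wave-particle duality.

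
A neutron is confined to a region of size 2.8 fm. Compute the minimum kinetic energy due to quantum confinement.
660.754 keV

Using the uncertainty principle:

1. Position uncertainty: Δx ≈ 2.800e-15 m
2. Minimum momentum uncertainty: Δp = ℏ/(2Δx) = 1.883e-20 kg·m/s
3. Minimum kinetic energy:
   KE = (Δp)²/(2m) = (1.883e-20)²/(2 × 1.675e-27 kg)
   KE = 1.059e-13 J = 660.754 keV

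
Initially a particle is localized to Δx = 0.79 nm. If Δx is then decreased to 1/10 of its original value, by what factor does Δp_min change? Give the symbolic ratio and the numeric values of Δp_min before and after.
Original Δp_min = 6.675 × 10^-26 kg·m/s; new Δp'_min = 6.675 × 10^-25 kg·m/s; ratio Δp'_min/Δp_min = 10.

From the uncertainty principle ΔxΔp ≥ ℏ/2, the minimum momentum uncertainty is Δp_min = ℏ/(2Δx).

Original (Δx = 0.79 nm = 7.900e-10 m):
Δp_min = (1.055e-34 J·s)/(2 × 7.900e-10 m) = 6.675e-26 kg·m/s

When Δx → (1/10)Δx:
Δp'_min = ℏ/(2 × (1/10)Δx) = 10 × ℏ/(2Δx) = 10 × Δp_min
Δp'_min = 10 × 6.675e-26 kg·m/s = 6.675e-25 kg·m/s

Since Δp_min ∝ 1/Δx, when Δx is decreased to 1/10 of its original value, Δp_min increases to 10 times its original value.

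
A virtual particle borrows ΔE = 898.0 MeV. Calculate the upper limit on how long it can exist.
3.665 × 10^-25 s

Using the energy-time uncertainty principle:
ΔEΔt ≥ ℏ/2

For a virtual particle borrowing energy ΔE, the maximum lifetime is:
Δt_max = ℏ/(2ΔE)

Converting energy:
ΔE = 898.0 MeV = 1.439e-10 J

Δt_max = (1.055e-34 J·s) / (2 × 1.439e-10 J)
Δt_max = 3.665e-25 s = 3.665 × 10^-25 s

Virtual particles with higher borrowed energy exist for shorter times.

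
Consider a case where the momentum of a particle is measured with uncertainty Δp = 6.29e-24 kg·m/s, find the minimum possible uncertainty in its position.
8.383 pm

Using the Heisenberg uncertainty principle:
ΔxΔp ≥ ℏ/2

The minimum uncertainty in position is:
Δx_min = ℏ/(2Δp)
Δx_min = (1.055e-34 J·s) / (2 × 6.290e-24 kg·m/s)
Δx_min = 8.383e-12 m = 8.383 pm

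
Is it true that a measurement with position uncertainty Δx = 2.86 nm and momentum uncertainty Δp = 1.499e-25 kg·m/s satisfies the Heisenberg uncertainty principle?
Yes, it satisfies the uncertainty principle.

Calculate the product ΔxΔp:
ΔxΔp = (2.860e-09 m) × (1.499e-25 kg·m/s)
ΔxΔp = 4.287e-34 J·s

Compare to the minimum allowed value ℏ/2:
ℏ/2 = 5.273e-35 J·s

Since ΔxΔp = 4.287e-34 J·s ≥ 5.273e-35 J·s = ℏ/2,
the measurement satisfies the uncertainty principle.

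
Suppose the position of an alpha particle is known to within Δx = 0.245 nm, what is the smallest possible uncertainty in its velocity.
32.390 m/s

Using the Heisenberg uncertainty principle and Δp = mΔv:
ΔxΔp ≥ ℏ/2
Δx(mΔv) ≥ ℏ/2

The minimum uncertainty in velocity is:
Δv_min = ℏ/(2mΔx)
Δv_min = (1.055e-34 J·s) / (2 × 6.645e-27 kg × 2.450e-10 m)
Δv_min = 3.239e+01 m/s = 32.390 m/s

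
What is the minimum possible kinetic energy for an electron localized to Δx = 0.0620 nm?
2.478 eV

Localizing a particle requires giving it sufficient momentum uncertainty:

1. From uncertainty principle: Δp ≥ ℏ/(2Δx)
   Δp_min = (1.055e-34 J·s) / (2 × 6.200e-11 m)
   Δp_min = 8.505e-25 kg·m/s

2. This momentum uncertainty corresponds to kinetic energy:
   KE ≈ (Δp)²/(2m) = (8.505e-25)²/(2 × 9.109e-31 kg)
   KE = 3.970e-19 J = 2.478 eV

Tighter localization requires more energy.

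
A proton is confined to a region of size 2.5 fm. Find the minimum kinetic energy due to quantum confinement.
829.992 keV

Using the uncertainty principle:

1. Position uncertainty: Δx ≈ 2.500e-15 m
2. Minimum momentum uncertainty: Δp = ℏ/(2Δx) = 2.109e-20 kg·m/s
3. Minimum kinetic energy:
   KE = (Δp)²/(2m) = (2.109e-20)²/(2 × 1.673e-27 kg)
   KE = 1.330e-13 J = 829.992 keV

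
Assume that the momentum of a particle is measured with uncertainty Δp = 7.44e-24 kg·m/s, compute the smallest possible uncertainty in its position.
7.087 pm

Using the Heisenberg uncertainty principle:
ΔxΔp ≥ ℏ/2

The minimum uncertainty in position is:
Δx_min = ℏ/(2Δp)
Δx_min = (1.055e-34 J·s) / (2 × 7.440e-24 kg·m/s)
Δx_min = 7.087e-12 m = 7.087 pm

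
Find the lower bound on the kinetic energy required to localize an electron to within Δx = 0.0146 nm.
44.685 eV

Localizing a particle requires giving it sufficient momentum uncertainty:

1. From uncertainty principle: Δp ≥ ℏ/(2Δx)
   Δp_min = (1.055e-34 J·s) / (2 × 1.460e-11 m)
   Δp_min = 3.612e-24 kg·m/s

2. This momentum uncertainty corresponds to kinetic energy:
   KE ≈ (Δp)²/(2m) = (3.612e-24)²/(2 × 9.109e-31 kg)
   KE = 7.159e-18 J = 44.685 eV

Tighter localization requires more energy.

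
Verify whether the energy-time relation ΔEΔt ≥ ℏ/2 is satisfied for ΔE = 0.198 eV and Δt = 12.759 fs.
Yes, it satisfies the uncertainty relation.

Calculate the product ΔEΔt:
ΔE = 0.198 eV = 3.172e-20 J
ΔEΔt = (3.172e-20 J) × (1.276e-14 s)
ΔEΔt = 4.048e-34 J·s

Compare to the minimum allowed value ℏ/2:
ℏ/2 = 5.273e-35 J·s

Since ΔEΔt = 4.048e-34 J·s ≥ 5.273e-35 J·s = ℏ/2,
this satisfies the uncertainty relation.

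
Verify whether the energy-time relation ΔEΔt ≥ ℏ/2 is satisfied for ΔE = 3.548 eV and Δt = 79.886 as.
No, it violates the uncertainty relation.

Calculate the product ΔEΔt:
ΔE = 3.548 eV = 5.685e-19 J
ΔEΔt = (5.685e-19 J) × (7.989e-17 s)
ΔEΔt = 4.541e-35 J·s

Compare to the minimum allowed value ℏ/2:
ℏ/2 = 5.273e-35 J·s

Since ΔEΔt = 4.541e-35 J·s < 5.273e-35 J·s = ℏ/2,
this violates the uncertainty relation.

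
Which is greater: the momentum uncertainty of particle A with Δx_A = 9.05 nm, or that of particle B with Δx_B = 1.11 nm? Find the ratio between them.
Particle B has the larger minimum momentum uncertainty, by a factor of 8.15.

For each particle, the minimum momentum uncertainty is Δp_min = ℏ/(2Δx):

Particle A: Δp_A = ℏ/(2×9.050e-09 m) = 5.826e-27 kg·m/s
Particle B: Δp_B = ℏ/(2×1.110e-09 m) = 4.750e-26 kg·m/s

Ratio: Δp_B/Δp_A = 8.15

Since Δp_min ∝ 1/Δx, the particle with smaller position uncertainty (B) has larger momentum uncertainty.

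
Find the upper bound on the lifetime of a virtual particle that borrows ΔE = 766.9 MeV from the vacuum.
4.291 × 10^-25 s

Using the energy-time uncertainty principle:
ΔEΔt ≥ ℏ/2

For a virtual particle borrowing energy ΔE, the maximum lifetime is:
Δt_max = ℏ/(2ΔE)

Converting energy:
ΔE = 766.9 MeV = 1.229e-10 J

Δt_max = (1.055e-34 J·s) / (2 × 1.229e-10 J)
Δt_max = 4.291e-25 s = 4.291 × 10^-25 s

Virtual particles with higher borrowed energy exist for shorter times.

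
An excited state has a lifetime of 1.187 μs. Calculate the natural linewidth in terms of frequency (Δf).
67.041 kHz

Using the energy-time uncertainty principle and E = hf:
ΔEΔt ≥ ℏ/2
hΔf·Δt ≥ ℏ/2

The minimum frequency uncertainty is:
Δf = ℏ/(2hτ) = 1/(4πτ)
Δf = 1/(4π × 1.187e-06 s)
Δf = 6.704e+04 Hz = 67.041 kHz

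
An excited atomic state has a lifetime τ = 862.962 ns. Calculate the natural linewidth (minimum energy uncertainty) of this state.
381.368 peV

Using the energy-time uncertainty principle:
ΔEΔt ≥ ℏ/2

The lifetime τ represents the time uncertainty Δt.
The natural linewidth (minimum energy uncertainty) is:

ΔE = ℏ/(2τ)
ΔE = (1.055e-34 J·s) / (2 × 8.630e-07 s)
ΔE = 6.110e-29 J = 381.368 peV

This natural linewidth limits the precision of spectroscopic measurements.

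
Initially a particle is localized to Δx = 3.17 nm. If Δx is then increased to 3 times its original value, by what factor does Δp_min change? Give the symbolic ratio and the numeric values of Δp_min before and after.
Original Δp_min = 1.663 × 10^-26 kg·m/s; new Δp'_min = 5.545 × 10^-27 kg·m/s; ratio Δp'_min/Δp_min = 1/3.

From the uncertainty principle ΔxΔp ≥ ℏ/2, the minimum momentum uncertainty is Δp_min = ℏ/(2Δx).

Original (Δx = 3.17 nm = 3.170e-09 m):
Δp_min = (1.055e-34 J·s)/(2 × 3.170e-09 m) = 1.663e-26 kg·m/s

When Δx → 3Δx:
Δp'_min = ℏ/(2 × 3Δx) = (1/3) × ℏ/(2Δx) = (1/3) × Δp_min
Δp'_min = 1/3 × 1.663e-26 kg·m/s = 5.545e-27 kg·m/s

Since Δp_min ∝ 1/Δx, when Δx is increased to 3 times its original value, Δp_min decreases to 1/3 of its original value.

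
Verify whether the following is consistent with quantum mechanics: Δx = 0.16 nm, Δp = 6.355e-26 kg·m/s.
No, it violates the uncertainty principle (impossible measurement).

Calculate the product ΔxΔp:
ΔxΔp = (1.600e-10 m) × (6.355e-26 kg·m/s)
ΔxΔp = 1.017e-35 J·s

Compare to the minimum allowed value ℏ/2:
ℏ/2 = 5.273e-35 J·s

Since ΔxΔp = 1.017e-35 J·s < 5.273e-35 J·s = ℏ/2,
the measurement violates the uncertainty principle.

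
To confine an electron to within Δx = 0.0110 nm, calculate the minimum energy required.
78.719 eV

Localizing a particle requires giving it sufficient momentum uncertainty:

1. From uncertainty principle: Δp ≥ ℏ/(2Δx)
   Δp_min = (1.055e-34 J·s) / (2 × 1.100e-11 m)
   Δp_min = 4.794e-24 kg·m/s

2. This momentum uncertainty corresponds to kinetic energy:
   KE ≈ (Δp)²/(2m) = (4.794e-24)²/(2 × 9.109e-31 kg)
   KE = 1.261e-17 J = 78.719 eV

Tighter localization requires more energy.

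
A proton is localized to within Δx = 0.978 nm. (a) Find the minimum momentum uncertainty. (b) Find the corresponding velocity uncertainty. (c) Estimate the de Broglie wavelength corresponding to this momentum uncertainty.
(a) Δp_min = 5.391 × 10^-26 kg·m/s
(b) Δv_min = 32.234 m/s
(c) λ_dB = 12.290 nm

Step-by-step:

(a) From the uncertainty principle:
Δp_min = ℏ/(2Δx) = (1.055e-34 J·s)/(2 × 9.780e-10 m) = 5.391e-26 kg·m/s

(b) The velocity uncertainty:
Δv = Δp/m = (5.391e-26 kg·m/s)/(1.673e-27 kg) = 3.223e+01 m/s = 32.234 m/s

(c) The de Broglie wavelength for this momentum:
λ = h/p = (6.626e-34 J·s)/(5.391e-26 kg·m/s) = 1.229e-08 m = 12.290 nm

Note: The de Broglie wavelength is comparable to the localization size, as expected from wave-particle duality.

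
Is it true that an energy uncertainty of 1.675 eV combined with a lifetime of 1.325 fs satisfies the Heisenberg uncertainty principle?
Yes, it satisfies the uncertainty relation.

Calculate the product ΔEΔt:
ΔE = 1.675 eV = 2.684e-19 J
ΔEΔt = (2.684e-19 J) × (1.325e-15 s)
ΔEΔt = 3.556e-34 J·s

Compare to the minimum allowed value ℏ/2:
ℏ/2 = 5.273e-35 J·s

Since ΔEΔt = 3.556e-34 J·s ≥ 5.273e-35 J·s = ℏ/2,
this satisfies the uncertainty relation.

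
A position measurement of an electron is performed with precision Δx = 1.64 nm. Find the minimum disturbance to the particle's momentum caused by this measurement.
3.215 × 10^-26 kg·m/s

The uncertainty principle implies that measuring position disturbs momentum:
ΔxΔp ≥ ℏ/2

When we measure position with precision Δx, we necessarily introduce a momentum uncertainty:
Δp ≥ ℏ/(2Δx)
Δp_min = (1.055e-34 J·s) / (2 × 1.640e-09 m)
Δp_min = 3.215e-26 kg·m/s

The more precisely we measure position, the greater the momentum disturbance.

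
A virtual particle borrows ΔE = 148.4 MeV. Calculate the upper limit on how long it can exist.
2.218 ys

Using the energy-time uncertainty principle:
ΔEΔt ≥ ℏ/2

For a virtual particle borrowing energy ΔE, the maximum lifetime is:
Δt_max = ℏ/(2ΔE)

Converting energy:
ΔE = 148.4 MeV = 2.378e-11 J

Δt_max = (1.055e-34 J·s) / (2 × 2.378e-11 J)
Δt_max = 2.218e-24 s = 2.218 ys

Virtual particles with higher borrowed energy exist for shorter times.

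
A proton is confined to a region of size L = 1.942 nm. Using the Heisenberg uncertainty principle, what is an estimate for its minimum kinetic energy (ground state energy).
1.375 μeV

Using the uncertainty principle to estimate ground state energy:

1. The position uncertainty is approximately the confinement size:
   Δx ≈ L = 1.942e-09 m

2. From ΔxΔp ≥ ℏ/2, the minimum momentum uncertainty is:
   Δp ≈ ℏ/(2L) = 2.715e-26 kg·m/s

3. The kinetic energy is approximately:
   KE ≈ (Δp)²/(2m) = (2.715e-26)²/(2 × 1.673e-27 kg)
   KE ≈ 2.204e-25 J = 1.375 μeV

This is an order-of-magnitude estimate of the ground state energy.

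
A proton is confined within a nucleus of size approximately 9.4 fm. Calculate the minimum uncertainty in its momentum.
5.609 × 10^-21 kg·m/s

Using the Heisenberg uncertainty principle:
ΔxΔp ≥ ℏ/2

With Δx ≈ L = 9.400e-15 m (the confinement size):
Δp_min = ℏ/(2Δx)
Δp_min = (1.055e-34 J·s) / (2 × 9.400e-15 m)
Δp_min = 5.609e-21 kg·m/s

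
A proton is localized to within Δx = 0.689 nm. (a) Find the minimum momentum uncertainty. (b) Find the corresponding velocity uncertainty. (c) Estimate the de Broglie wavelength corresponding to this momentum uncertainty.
(a) Δp_min = 7.653 × 10^-26 kg·m/s
(b) Δv_min = 45.754 m/s
(c) λ_dB = 8.658 nm

Step-by-step:

(a) From the uncertainty principle:
Δp_min = ℏ/(2Δx) = (1.055e-34 J·s)/(2 × 6.890e-10 m) = 7.653e-26 kg·m/s

(b) The velocity uncertainty:
Δv = Δp/m = (7.653e-26 kg·m/s)/(1.673e-27 kg) = 4.575e+01 m/s = 45.754 m/s

(c) The de Broglie wavelength for this momentum:
λ = h/p = (6.626e-34 J·s)/(7.653e-26 kg·m/s) = 8.658e-09 m = 8.658 nm

Note: The de Broglie wavelength is comparable to the localization size, as expected from wave-particle duality.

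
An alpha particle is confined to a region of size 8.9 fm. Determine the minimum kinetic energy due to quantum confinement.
16.485 keV

Using the uncertainty principle:

1. Position uncertainty: Δx ≈ 8.900e-15 m
2. Minimum momentum uncertainty: Δp = ℏ/(2Δx) = 5.925e-21 kg·m/s
3. Minimum kinetic energy:
   KE = (Δp)²/(2m) = (5.925e-21)²/(2 × 6.645e-27 kg)
   KE = 2.641e-15 J = 16.485 keV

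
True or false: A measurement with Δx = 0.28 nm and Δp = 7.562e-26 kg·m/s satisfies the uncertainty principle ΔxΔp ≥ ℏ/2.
No, it violates the uncertainty principle (impossible measurement).

Calculate the product ΔxΔp:
ΔxΔp = (2.800e-10 m) × (7.562e-26 kg·m/s)
ΔxΔp = 2.117e-35 J·s

Compare to the minimum allowed value ℏ/2:
ℏ/2 = 5.273e-35 J·s

Since ΔxΔp = 2.117e-35 J·s < 5.273e-35 J·s = ℏ/2,
the measurement violates the uncertainty principle.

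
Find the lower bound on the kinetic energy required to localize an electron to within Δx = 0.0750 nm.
1.693 eV

Localizing a particle requires giving it sufficient momentum uncertainty:

1. From uncertainty principle: Δp ≥ ℏ/(2Δx)
   Δp_min = (1.055e-34 J·s) / (2 × 7.500e-11 m)
   Δp_min = 7.030e-25 kg·m/s

2. This momentum uncertainty corresponds to kinetic energy:
   KE ≈ (Δp)²/(2m) = (7.030e-25)²/(2 × 9.109e-31 kg)
   KE = 2.713e-19 J = 1.693 eV

Tighter localization requires more energy.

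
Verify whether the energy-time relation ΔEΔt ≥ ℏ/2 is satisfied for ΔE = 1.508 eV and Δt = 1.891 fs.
Yes, it satisfies the uncertainty relation.

Calculate the product ΔEΔt:
ΔE = 1.508 eV = 2.416e-19 J
ΔEΔt = (2.416e-19 J) × (1.891e-15 s)
ΔEΔt = 4.569e-34 J·s

Compare to the minimum allowed value ℏ/2:
ℏ/2 = 5.273e-35 J·s

Since ΔEΔt = 4.569e-34 J·s ≥ 5.273e-35 J·s = ℏ/2,
this satisfies the uncertainty relation.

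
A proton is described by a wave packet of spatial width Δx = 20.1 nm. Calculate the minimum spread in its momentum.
2.623 × 10^-27 kg·m/s

For a wave packet, the spatial width Δx and momentum spread Δp are related by the uncertainty principle:
ΔxΔp ≥ ℏ/2

The minimum momentum spread is:
Δp_min = ℏ/(2Δx)
Δp_min = (1.055e-34 J·s) / (2 × 2.010e-08 m)
Δp_min = 2.623e-27 kg·m/s

A wave packet cannot have both a well-defined position and well-defined momentum.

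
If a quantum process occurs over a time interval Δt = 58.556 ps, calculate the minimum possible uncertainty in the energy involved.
5.620 μeV

Using the energy-time uncertainty principle:
ΔEΔt ≥ ℏ/2

The minimum uncertainty in energy is:
ΔE_min = ℏ/(2Δt)
ΔE_min = (1.055e-34 J·s) / (2 × 5.856e-11 s)
ΔE_min = 9.005e-25 J = 5.620 μeV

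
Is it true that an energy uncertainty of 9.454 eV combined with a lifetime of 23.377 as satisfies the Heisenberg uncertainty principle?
No, it violates the uncertainty relation.

Calculate the product ΔEΔt:
ΔE = 9.454 eV = 1.515e-18 J
ΔEΔt = (1.515e-18 J) × (2.338e-17 s)
ΔEΔt = 3.541e-35 J·s

Compare to the minimum allowed value ℏ/2:
ℏ/2 = 5.273e-35 J·s

Since ΔEΔt = 3.541e-35 J·s < 5.273e-35 J·s = ℏ/2,
this violates the uncertainty relation.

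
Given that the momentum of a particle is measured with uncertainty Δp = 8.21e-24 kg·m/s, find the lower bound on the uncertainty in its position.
6.422 pm

Using the Heisenberg uncertainty principle:
ΔxΔp ≥ ℏ/2

The minimum uncertainty in position is:
Δx_min = ℏ/(2Δp)
Δx_min = (1.055e-34 J·s) / (2 × 8.210e-24 kg·m/s)
Δx_min = 6.422e-12 m = 6.422 pm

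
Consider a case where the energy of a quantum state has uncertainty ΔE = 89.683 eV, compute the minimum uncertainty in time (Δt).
3.670 as

Using the energy-time uncertainty principle:
ΔEΔt ≥ ℏ/2

The minimum uncertainty in time is:
Δt_min = ℏ/(2ΔE)
Δt_min = (1.055e-34 J·s) / (2 × 1.437e-17 J)
Δt_min = 3.670e-18 s = 3.670 as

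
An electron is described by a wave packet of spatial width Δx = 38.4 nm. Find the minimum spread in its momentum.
1.373 × 10^-27 kg·m/s

For a wave packet, the spatial width Δx and momentum spread Δp are related by the uncertainty principle:
ΔxΔp ≥ ℏ/2

The minimum momentum spread is:
Δp_min = ℏ/(2Δx)
Δp_min = (1.055e-34 J·s) / (2 × 3.840e-08 m)
Δp_min = 1.373e-27 kg·m/s

A wave packet cannot have both a well-defined position and well-defined momentum.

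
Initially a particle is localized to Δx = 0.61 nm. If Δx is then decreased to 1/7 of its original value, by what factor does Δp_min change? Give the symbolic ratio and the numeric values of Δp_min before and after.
Original Δp_min = 8.644 × 10^-26 kg·m/s; new Δp'_min = 6.051 × 10^-25 kg·m/s; ratio Δp'_min/Δp_min = 7.

From the uncertainty principle ΔxΔp ≥ ℏ/2, the minimum momentum uncertainty is Δp_min = ℏ/(2Δx).

Original (Δx = 0.61 nm = 6.100e-10 m):
Δp_min = (1.055e-34 J·s)/(2 × 6.100e-10 m) = 8.644e-26 kg·m/s

When Δx → (1/7)Δx:
Δp'_min = ℏ/(2 × (1/7)Δx) = 7 × ℏ/(2Δx) = 7 × Δp_min
Δp'_min = 7 × 8.644e-26 kg·m/s = 6.051e-25 kg·m/s

Since Δp_min ∝ 1/Δx, when Δx is decreased to 1/7 of its original value, Δp_min increases to 7 times its original value.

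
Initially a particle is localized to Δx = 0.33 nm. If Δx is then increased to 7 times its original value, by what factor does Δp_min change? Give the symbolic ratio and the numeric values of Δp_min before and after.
Original Δp_min = 1.598 × 10^-25 kg·m/s; new Δp'_min = 2.283 × 10^-26 kg·m/s; ratio Δp'_min/Δp_min = 1/7.

From the uncertainty principle ΔxΔp ≥ ℏ/2, the minimum momentum uncertainty is Δp_min = ℏ/(2Δx).

Original (Δx = 0.33 nm = 3.300e-10 m):
Δp_min = (1.055e-34 J·s)/(2 × 3.300e-10 m) = 1.598e-25 kg·m/s

When Δx → 7Δx:
Δp'_min = ℏ/(2 × 7Δx) = (1/7) × ℏ/(2Δx) = (1/7) × Δp_min
Δp'_min = 1/7 × 1.598e-25 kg·m/s = 2.283e-26 kg·m/s

Since Δp_min ∝ 1/Δx, when Δx is increased to 7 times its original value, Δp_min decreases to 1/7 of its original value.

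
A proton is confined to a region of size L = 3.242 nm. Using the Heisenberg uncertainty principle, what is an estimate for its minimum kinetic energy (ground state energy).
493.547 neV

Using the uncertainty principle to estimate ground state energy:

1. The position uncertainty is approximately the confinement size:
   Δx ≈ L = 3.242e-09 m

2. From ΔxΔp ≥ ℏ/2, the minimum momentum uncertainty is:
   Δp ≈ ℏ/(2L) = 1.626e-26 kg·m/s

3. The kinetic energy is approximately:
   KE ≈ (Δp)²/(2m) = (1.626e-26)²/(2 × 1.673e-27 kg)
   KE ≈ 7.907e-26 J = 493.547 neV

This is an order-of-magnitude estimate of the ground state energy.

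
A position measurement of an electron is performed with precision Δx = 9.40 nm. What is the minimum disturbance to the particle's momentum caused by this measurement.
5.609 × 10^-27 kg·m/s

The uncertainty principle implies that measuring position disturbs momentum:
ΔxΔp ≥ ℏ/2

When we measure position with precision Δx, we necessarily introduce a momentum uncertainty:
Δp ≥ ℏ/(2Δx)
Δp_min = (1.055e-34 J·s) / (2 × 9.400e-09 m)
Δp_min = 5.609e-27 kg·m/s

The more precisely we measure position, the greater the momentum disturbance.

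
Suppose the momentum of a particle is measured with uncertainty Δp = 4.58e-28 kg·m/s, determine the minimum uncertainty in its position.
115.128 nm

Using the Heisenberg uncertainty principle:
ΔxΔp ≥ ℏ/2

The minimum uncertainty in position is:
Δx_min = ℏ/(2Δp)
Δx_min = (1.055e-34 J·s) / (2 × 4.580e-28 kg·m/s)
Δx_min = 1.151e-07 m = 115.128 nm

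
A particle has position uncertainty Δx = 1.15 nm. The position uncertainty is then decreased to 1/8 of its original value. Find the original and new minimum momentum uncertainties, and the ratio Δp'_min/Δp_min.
Original Δp_min = 4.585 × 10^-26 kg·m/s; new Δp'_min = 3.668 × 10^-25 kg·m/s; ratio Δp'_min/Δp_min = 8.

From the uncertainty principle ΔxΔp ≥ ℏ/2, the minimum momentum uncertainty is Δp_min = ℏ/(2Δx).

Original (Δx = 1.15 nm = 1.150e-09 m):
Δp_min = (1.055e-34 J·s)/(2 × 1.150e-09 m) = 4.585e-26 kg·m/s

When Δx → (1/8)Δx:
Δp'_min = ℏ/(2 × (1/8)Δx) = 8 × ℏ/(2Δx) = 8 × Δp_min
Δp'_min = 8 × 4.585e-26 kg·m/s = 3.668e-25 kg·m/s

Since Δp_min ∝ 1/Δx, when Δx is decreased to 1/8 of its original value, Δp_min increases to 8 times its original value.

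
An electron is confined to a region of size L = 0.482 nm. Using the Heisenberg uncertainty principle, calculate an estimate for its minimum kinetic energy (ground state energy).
40.999 meV

Using the uncertainty principle to estimate ground state energy:

1. The position uncertainty is approximately the confinement size:
   Δx ≈ L = 4.820e-10 m

2. From ΔxΔp ≥ ℏ/2, the minimum momentum uncertainty is:
   Δp ≈ ℏ/(2L) = 1.094e-25 kg·m/s

3. The kinetic energy is approximately:
   KE ≈ (Δp)²/(2m) = (1.094e-25)²/(2 × 9.109e-31 kg)
   KE ≈ 6.569e-21 J = 40.999 meV

This is an order-of-magnitude estimate of the ground state energy.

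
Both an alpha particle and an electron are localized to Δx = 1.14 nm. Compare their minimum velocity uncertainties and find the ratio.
The electron has the larger minimum velocity uncertainty, by a ratio of 7294.3.

For both particles, Δp_min = ℏ/(2Δx) = 4.625e-26 kg·m/s (same for both).

The velocity uncertainty is Δv = Δp/m:
- alpha particle: Δv = 4.625e-26 / 6.645e-27 = 6.961e+00 m/s = 6.961 m/s
- electron: Δv = 4.625e-26 / 9.109e-31 = 5.078e+04 m/s = 50.775 km/s

Ratio: 5.078e+04 / 6.961e+00 = 7294.3

The lighter particle has larger velocity uncertainty because Δv ∝ 1/m.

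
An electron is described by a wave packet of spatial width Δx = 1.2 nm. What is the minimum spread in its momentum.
4.394 × 10^-26 kg·m/s

For a wave packet, the spatial width Δx and momentum spread Δp are related by the uncertainty principle:
ΔxΔp ≥ ℏ/2

The minimum momentum spread is:
Δp_min = ℏ/(2Δx)
Δp_min = (1.055e-34 J·s) / (2 × 1.200e-09 m)
Δp_min = 4.394e-26 kg·m/s

A wave packet cannot have both a well-defined position and well-defined momentum.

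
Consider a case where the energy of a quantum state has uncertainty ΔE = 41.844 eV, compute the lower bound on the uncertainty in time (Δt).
7.865 as

Using the energy-time uncertainty principle:
ΔEΔt ≥ ℏ/2

The minimum uncertainty in time is:
Δt_min = ℏ/(2ΔE)
Δt_min = (1.055e-34 J·s) / (2 × 6.704e-18 J)
Δt_min = 7.865e-18 s = 7.865 as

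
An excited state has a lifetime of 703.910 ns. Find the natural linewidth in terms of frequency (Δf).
113.051 kHz

Using the energy-time uncertainty principle and E = hf:
ΔEΔt ≥ ℏ/2
hΔf·Δt ≥ ℏ/2

The minimum frequency uncertainty is:
Δf = ℏ/(2hτ) = 1/(4πτ)
Δf = 1/(4π × 7.039e-07 s)
Δf = 1.131e+05 Hz = 113.051 kHz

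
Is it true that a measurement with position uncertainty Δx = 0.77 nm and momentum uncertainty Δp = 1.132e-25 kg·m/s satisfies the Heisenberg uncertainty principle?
Yes, it satisfies the uncertainty principle.

Calculate the product ΔxΔp:
ΔxΔp = (7.700e-10 m) × (1.132e-25 kg·m/s)
ΔxΔp = 8.716e-35 J·s

Compare to the minimum allowed value ℏ/2:
ℏ/2 = 5.273e-35 J·s

Since ΔxΔp = 8.716e-35 J·s ≥ 5.273e-35 J·s = ℏ/2,
the measurement satisfies the uncertainty principle.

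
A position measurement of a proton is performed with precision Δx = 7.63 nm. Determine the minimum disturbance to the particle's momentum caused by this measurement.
6.911 × 10^-27 kg·m/s

The uncertainty principle implies that measuring position disturbs momentum:
ΔxΔp ≥ ℏ/2

When we measure position with precision Δx, we necessarily introduce a momentum uncertainty:
Δp ≥ ℏ/(2Δx)
Δp_min = (1.055e-34 J·s) / (2 × 7.630e-09 m)
Δp_min = 6.911e-27 kg·m/s

The more precisely we measure position, the greater the momentum disturbance.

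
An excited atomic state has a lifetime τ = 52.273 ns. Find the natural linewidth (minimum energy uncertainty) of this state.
6.296 neV

Using the energy-time uncertainty principle:
ΔEΔt ≥ ℏ/2

The lifetime τ represents the time uncertainty Δt.
The natural linewidth (minimum energy uncertainty) is:

ΔE = ℏ/(2τ)
ΔE = (1.055e-34 J·s) / (2 × 5.227e-08 s)
ΔE = 1.009e-27 J = 6.296 neV

This natural linewidth limits the precision of spectroscopic measurements.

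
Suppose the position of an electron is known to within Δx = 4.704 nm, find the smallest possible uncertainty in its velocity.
12.305 km/s

Using the Heisenberg uncertainty principle and Δp = mΔv:
ΔxΔp ≥ ℏ/2
Δx(mΔv) ≥ ℏ/2

The minimum uncertainty in velocity is:
Δv_min = ℏ/(2mΔx)
Δv_min = (1.055e-34 J·s) / (2 × 9.109e-31 kg × 4.704e-09 m)
Δv_min = 1.231e+04 m/s = 12.305 km/s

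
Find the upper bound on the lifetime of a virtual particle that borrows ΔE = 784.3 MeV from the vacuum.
4.196 × 10^-25 s

Using the energy-time uncertainty principle:
ΔEΔt ≥ ℏ/2

For a virtual particle borrowing energy ΔE, the maximum lifetime is:
Δt_max = ℏ/(2ΔE)

Converting energy:
ΔE = 784.3 MeV = 1.257e-10 J

Δt_max = (1.055e-34 J·s) / (2 × 1.257e-10 J)
Δt_max = 4.196e-25 s = 4.196 × 10^-25 s

Virtual particles with higher borrowed energy exist for shorter times.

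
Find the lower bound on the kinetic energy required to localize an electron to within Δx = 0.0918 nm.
1.130 eV

Localizing a particle requires giving it sufficient momentum uncertainty:

1. From uncertainty principle: Δp ≥ ℏ/(2Δx)
   Δp_min = (1.055e-34 J·s) / (2 × 9.180e-11 m)
   Δp_min = 5.744e-25 kg·m/s

2. This momentum uncertainty corresponds to kinetic energy:
   KE ≈ (Δp)²/(2m) = (5.744e-25)²/(2 × 9.109e-31 kg)
   KE = 1.811e-19 J = 1.130 eV

Tighter localization requires more energy.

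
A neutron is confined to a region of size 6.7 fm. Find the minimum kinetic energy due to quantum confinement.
115.400 keV

Using the uncertainty principle:

1. Position uncertainty: Δx ≈ 6.700e-15 m
2. Minimum momentum uncertainty: Δp = ℏ/(2Δx) = 7.870e-21 kg·m/s
3. Minimum kinetic energy:
   KE = (Δp)²/(2m) = (7.870e-21)²/(2 × 1.675e-27 kg)
   KE = 1.849e-14 J = 115.400 keV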